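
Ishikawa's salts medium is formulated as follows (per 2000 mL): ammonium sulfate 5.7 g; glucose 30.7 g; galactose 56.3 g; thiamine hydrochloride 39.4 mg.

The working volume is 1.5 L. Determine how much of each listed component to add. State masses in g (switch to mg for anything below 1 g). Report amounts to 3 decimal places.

Scale factor = 1500 mL / 2000 mL = 0.75.
ammonium sulfate: 5.7 g × (1500 mL / 2000 mL) = 4.275 g
glucose: 30.7 g × (1500 mL / 2000 mL) = 23.025 g
galactose: 56.3 g × (1500 mL / 2000 mL) = 42.225 g
thiamine hydrochloride: 39.4 mg × (1500 mL / 2000 mL) = 29.550 mg

ammonium sulfate 4.275 g; glucose 23.025 g; galactose 42.225 g; thiamine hydrochloride 29.550 mg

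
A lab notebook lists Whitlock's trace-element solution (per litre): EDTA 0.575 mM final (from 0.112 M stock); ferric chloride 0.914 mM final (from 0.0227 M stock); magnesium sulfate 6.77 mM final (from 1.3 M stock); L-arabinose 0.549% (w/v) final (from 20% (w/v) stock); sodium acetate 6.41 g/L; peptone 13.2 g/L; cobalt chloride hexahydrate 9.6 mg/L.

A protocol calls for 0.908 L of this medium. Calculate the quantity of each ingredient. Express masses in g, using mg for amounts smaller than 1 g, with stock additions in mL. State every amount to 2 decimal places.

EDTA 4.66 mL; ferric chloride 36.56 mL; magnesium sulfate 4.73 mL; L-arabinose 24.92 mL; sodium acetate 5.82 g; peptone 11.99 g; cobalt chloride hexahydrate 8.72 mg

Working volume: 0.908 L.
EDTA: C1V1 = C2V2 → 0.575 mM × 908 mL ÷ 112 mM = 4.66 mL
ferric chloride: dilute stock: 0.914 mM × 908 mL ÷ 22.7 mM = 36.56 mL
magnesium sulfate: V = C2·V2/C1 = 6.77 mM × 908 mL ÷ 1300 mM = 4.73 mL
L-arabinose: dilute stock: 0.549% ÷ 20% × 908 mL = 24.92 mL
sodium acetate: 6.41 g/L × 0.908 L = 5.82 g
peptone: 13.2 g/L × 0.908 L = 11.99 g
cobalt chloride hexahydrate: 9.6 mg/L × 0.908 L = 8.72 mg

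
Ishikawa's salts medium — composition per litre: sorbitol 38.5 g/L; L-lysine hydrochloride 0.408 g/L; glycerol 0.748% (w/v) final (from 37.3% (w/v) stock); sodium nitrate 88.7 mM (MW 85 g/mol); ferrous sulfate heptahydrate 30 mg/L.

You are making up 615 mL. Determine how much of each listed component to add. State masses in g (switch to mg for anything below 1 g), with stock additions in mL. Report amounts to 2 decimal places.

Scale factor relative to 1 L: 0.615.
sorbitol: 38.5 g/L × 0.615 L = 23.68 g
L-lysine hydrochloride: 0.408 g/L × 0.615 L = 0.25092 g = 250.92 mg
glycerol: C1V1 = C2V2 → 0.748% ÷ 37.3% × 615 mL = 12.33 mL
sodium nitrate: 88.7 mmol/L × 85 g/mol × 0.615 L ÷ 1000 = 4.64 g
ferrous sulfate heptahydrate: 30 mg/L × 0.615 L = 18.45 mg

sorbitol 23.68 g; L-lysine hydrochloride 250.92 mg; glycerol 12.33 mL; sodium nitrate 4.64 g; ferrous sulfate heptahydrate 18.45 mg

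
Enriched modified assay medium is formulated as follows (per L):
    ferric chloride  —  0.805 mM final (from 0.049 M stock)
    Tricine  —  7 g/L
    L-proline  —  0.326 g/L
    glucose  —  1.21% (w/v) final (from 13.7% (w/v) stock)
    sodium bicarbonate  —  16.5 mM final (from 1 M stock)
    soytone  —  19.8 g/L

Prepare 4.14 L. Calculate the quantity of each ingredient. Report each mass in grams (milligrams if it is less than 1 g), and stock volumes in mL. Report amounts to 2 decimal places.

Working volume: 4.14 L.
ferric chloride: C1V1 = C2V2 → 0.805 mM × 4140 mL ÷ 49 mM = 68.01 mL
Tricine: 7 g/L × 4.14 L = 28.98 g
L-proline: 0.326 g/L × 4.14 L = 1.35 g
glucose: V = C2·V2/C1 = 1.21% ÷ 13.7% × 4140 mL = 365.65 mL
sodium bicarbonate: dilute stock: 16.5 mM × 4140 mL ÷ 1000 mM = 68.31 mL
soytone: 19.8 g/L × 4.14 L = 81.97 g

ferric chloride 68.01 mL; Tricine 28.98 g; L-proline 1.35 g; glucose 365.65 mL; sodium bicarbonate 68.31 mL; soytone 81.97 g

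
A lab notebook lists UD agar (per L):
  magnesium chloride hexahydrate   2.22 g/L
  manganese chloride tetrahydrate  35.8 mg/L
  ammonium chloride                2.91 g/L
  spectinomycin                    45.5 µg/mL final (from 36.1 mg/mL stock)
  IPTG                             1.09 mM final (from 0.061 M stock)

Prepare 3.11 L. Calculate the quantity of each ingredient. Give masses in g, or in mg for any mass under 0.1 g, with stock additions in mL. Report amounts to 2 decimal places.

magnesium chloride hexahydrate 6.90 g; manganese chloride tetrahydrate 0.11 g; ammonium chloride 9.05 g; spectinomycin 3.92 mL; IPTG 55.57 mL

Working volume: 3.11 L.
magnesium chloride hexahydrate: 2.22 g/L × 3.11 L = 6.90 g
manganese chloride tetrahydrate: 35.8 mg/L × 3.11 L = 111.338 mg = 0.11 g
ammonium chloride: 2.91 g/L × 3.11 L = 9.05 g
spectinomycin: dilute stock: 45.5 µg/mL × 3110 mL ÷ 36100 µg/mL = 3.92 mL
IPTG: C1V1 = C2V2 → 1.09 mM × 3110 mL ÷ 61 mM = 55.57 mL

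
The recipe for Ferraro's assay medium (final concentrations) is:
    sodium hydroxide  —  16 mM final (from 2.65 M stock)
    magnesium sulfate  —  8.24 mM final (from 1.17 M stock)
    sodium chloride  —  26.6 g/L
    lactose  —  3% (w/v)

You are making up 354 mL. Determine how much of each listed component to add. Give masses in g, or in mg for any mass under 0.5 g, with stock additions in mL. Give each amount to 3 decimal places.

Target volume = 354 mL = 0.354 L.
sodium hydroxide: dilute stock: 16 mM × 354 mL ÷ 2650 mM = 2.137 mL
magnesium sulfate: dilute stock: 8.24 mM × 354 mL ÷ 1170 mM = 2.493 mL
sodium chloride: 26.6 g/L × 0.354 L = 9.416 g
lactose: 3% w/v = 30 g/L → 30 × 0.354 L = 10.620 g

sodium hydroxide 2.137 mL; magnesium sulfate 2.493 mL; sodium chloride 9.416 g; lactose 10.620 g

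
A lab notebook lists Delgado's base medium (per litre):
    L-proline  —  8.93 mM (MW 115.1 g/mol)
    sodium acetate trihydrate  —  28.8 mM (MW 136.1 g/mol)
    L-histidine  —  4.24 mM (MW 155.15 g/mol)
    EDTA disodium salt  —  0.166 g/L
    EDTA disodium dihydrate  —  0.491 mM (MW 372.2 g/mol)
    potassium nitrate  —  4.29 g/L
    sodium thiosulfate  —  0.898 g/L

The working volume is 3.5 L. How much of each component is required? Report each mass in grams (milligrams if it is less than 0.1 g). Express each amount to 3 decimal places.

L-proline 3.597 g; sodium acetate trihydrate 13.719 g; L-histidine 2.302 g; EDTA disodium salt 0.581 g; EDTA disodium dihydrate 0.640 g; potassium nitrate 15.015 g; sodium thiosulfate 3.143 g

Working volume: 3.5 L.
L-proline: 8.93 mmol/L × 115.1 g/mol × 3.5 L ÷ 1000 = 3.597 g
sodium acetate trihydrate: 28.8 mmol/L × 136.1 g/mol × 3.5 L ÷ 1000 = 13.719 g
L-histidine: 4.24 mmol/L × 155.15 g/mol × 3.5 L ÷ 1000 = 2.302 g
EDTA disodium salt: 0.166 g/L × 3.5 L = 0.581 g
EDTA disodium dihydrate: 0.491 mmol/L × 372.2 g/mol × 3.5 L ÷ 1000 = 0.640 g
potassium nitrate: 4.29 g/L × 3.5 L = 15.015 g
sodium thiosulfate: 0.898 g/L × 3.5 L = 3.143 g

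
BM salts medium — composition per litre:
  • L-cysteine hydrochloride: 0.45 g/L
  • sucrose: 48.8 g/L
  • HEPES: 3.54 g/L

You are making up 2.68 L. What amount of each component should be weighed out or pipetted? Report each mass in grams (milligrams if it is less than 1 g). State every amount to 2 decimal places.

Working volume: 2.68 L.
L-cysteine hydrochloride: 0.45 g/L × 2.68 L = 1.21 g
sucrose: 48.8 g/L × 2.68 L = 130.78 g
HEPES: 3.54 g/L × 2.68 L = 9.49 g

L-cysteine hydrochloride 1.21 g; sucrose 130.78 g; HEPES 9.49 g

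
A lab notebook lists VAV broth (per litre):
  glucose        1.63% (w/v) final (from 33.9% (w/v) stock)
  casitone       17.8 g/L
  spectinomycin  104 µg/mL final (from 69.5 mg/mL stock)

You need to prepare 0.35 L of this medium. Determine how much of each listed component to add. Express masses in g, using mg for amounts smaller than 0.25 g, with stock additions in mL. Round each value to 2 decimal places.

Working volume: 0.35 L.
glucose: C1V1 = C2V2 → 1.63% ÷ 33.9% × 350 mL = 16.83 mL
casitone: 17.8 g/L × 0.35 L = 6.23 g
spectinomycin: V = C2·V2/C1 = 104 µg/mL × 350 mL ÷ 69500 µg/mL = 0.52 mL

glucose 16.83 mL; casitone 6.23 g; spectinomycin 0.52 mL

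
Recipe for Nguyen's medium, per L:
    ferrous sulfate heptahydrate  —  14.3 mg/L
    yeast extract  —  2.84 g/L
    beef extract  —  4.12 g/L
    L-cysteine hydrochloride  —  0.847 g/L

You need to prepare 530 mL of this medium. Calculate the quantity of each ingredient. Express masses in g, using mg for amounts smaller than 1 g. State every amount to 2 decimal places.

ferrous sulfate heptahydrate 7.58 mg; yeast extract 1.51 g; beef extract 2.18 g; L-cysteine hydrochloride 448.91 mg

Target volume = 530 mL = 0.53 L.
ferrous sulfate heptahydrate: 14.3 mg/L × 0.53 L = 7.58 mg
yeast extract: 2.84 g/L × 0.53 L = 1.51 g
beef extract: 4.12 g/L × 0.53 L = 2.18 g
L-cysteine hydrochloride: 0.847 g/L × 0.53 L = 0.44891 g = 448.91 mg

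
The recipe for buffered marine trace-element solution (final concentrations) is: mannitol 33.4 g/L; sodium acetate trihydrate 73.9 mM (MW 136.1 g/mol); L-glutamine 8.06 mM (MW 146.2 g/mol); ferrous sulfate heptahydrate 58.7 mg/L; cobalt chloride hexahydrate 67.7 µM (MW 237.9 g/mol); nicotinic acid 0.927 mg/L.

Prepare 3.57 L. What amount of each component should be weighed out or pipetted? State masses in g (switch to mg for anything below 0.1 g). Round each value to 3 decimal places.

Scale factor relative to 1 L: 3.57.
mannitol: 33.4 g/L × 3.57 L = 119.238 g
sodium acetate trihydrate: 73.9 mmol/L × 136.1 g/mol × 3.57 L ÷ 1000 = 35.906 g
L-glutamine: 8.06 mmol/L × 146.2 g/mol × 3.57 L ÷ 1000 = 4.207 g
ferrous sulfate heptahydrate: 58.7 mg/L × 3.57 L = 209.559 mg = 0.210 g
cobalt chloride hexahydrate: 67.7 µmol/L × 237.9 g/mol × 3.57 L ÷ 1000 = 57.498 mg
nicotinic acid: 0.927 mg/L × 3.57 L = 3.309 mg

mannitol 119.238 g; sodium acetate trihydrate 35.906 g; L-glutamine 4.207 g; ferrous sulfate heptahydrate 0.210 g; cobalt chloride hexahydrate 57.498 mg; nicotinic acid 3.309 mg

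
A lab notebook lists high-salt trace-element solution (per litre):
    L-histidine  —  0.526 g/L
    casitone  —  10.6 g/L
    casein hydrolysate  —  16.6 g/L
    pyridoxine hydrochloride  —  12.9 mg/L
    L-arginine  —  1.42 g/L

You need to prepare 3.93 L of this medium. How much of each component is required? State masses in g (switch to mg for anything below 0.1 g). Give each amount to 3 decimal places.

L-histidine 2.067 g; casitone 41.658 g; casein hydrolysate 65.238 g; pyridoxine hydrochloride 50.697 mg; L-arginine 5.581 g

Working volume: 3.93 L.
L-histidine: 0.526 g/L × 3.93 L = 2.067 g
casitone: 10.6 g/L × 3.93 L = 41.658 g
casein hydrolysate: 16.6 g/L × 3.93 L = 65.238 g
pyridoxine hydrochloride: 12.9 mg/L × 3.93 L = 50.697 mg
L-arginine: 1.42 g/L × 3.93 L = 5.581 g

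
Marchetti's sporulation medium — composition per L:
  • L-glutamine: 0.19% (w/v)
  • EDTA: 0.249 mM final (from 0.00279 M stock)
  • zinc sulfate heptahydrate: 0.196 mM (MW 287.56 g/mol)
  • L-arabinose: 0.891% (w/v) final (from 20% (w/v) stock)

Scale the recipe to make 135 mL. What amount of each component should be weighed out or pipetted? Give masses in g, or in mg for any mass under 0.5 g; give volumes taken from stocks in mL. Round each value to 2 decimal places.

L-glutamine 256.50 mg; EDTA 12.05 mL; zinc sulfate heptahydrate 7.61 mg; L-arabinose 6.01 mL

Scale factor relative to 1 L: 0.135.
L-glutamine: 0.19% w/v = 1.9 g/L → 1.9 × 0.135 L = 0.2565 g = 256.50 mg
EDTA: V = C2·V2/C1 = 0.249 mM × 135 mL ÷ 2.79 mM = 12.05 mL
zinc sulfate heptahydrate: 0.196 mmol/L × 287.56 mg/mmol × 0.135 L = 7.61 mg
L-arabinose: C1V1 = C2V2 → 0.891% ÷ 20% × 135 mL = 6.01 mL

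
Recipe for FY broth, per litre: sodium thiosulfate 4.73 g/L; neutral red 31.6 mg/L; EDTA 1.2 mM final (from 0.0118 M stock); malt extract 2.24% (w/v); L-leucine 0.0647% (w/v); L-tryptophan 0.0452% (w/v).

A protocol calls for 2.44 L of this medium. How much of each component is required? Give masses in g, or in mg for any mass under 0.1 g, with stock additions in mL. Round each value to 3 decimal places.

sodium thiosulfate 11.541 g; neutral red 77.104 mg; EDTA 248.136 mL; malt extract 54.656 g; L-leucine 1.579 g; L-tryptophan 1.103 g

Scale factor relative to 1 L: 2.44.
sodium thiosulfate: 4.73 g/L × 2.44 L = 11.541 g
neutral red: 31.6 mg/L × 2.44 L = 77.104 mg
EDTA: dilute stock: 1.2 mM × 2440 mL ÷ 11.8 mM = 248.136 mL
malt extract: 2.24 g per 100 mL × 2440 mL ÷ 100 = 54.656 g
L-leucine: 0.0647% w/v = 0.647 g/L → 0.647 × 2.44 L = 1.579 g
L-tryptophan: 0.0452 g per 100 mL × 2440 mL ÷ 100 = 1.103 g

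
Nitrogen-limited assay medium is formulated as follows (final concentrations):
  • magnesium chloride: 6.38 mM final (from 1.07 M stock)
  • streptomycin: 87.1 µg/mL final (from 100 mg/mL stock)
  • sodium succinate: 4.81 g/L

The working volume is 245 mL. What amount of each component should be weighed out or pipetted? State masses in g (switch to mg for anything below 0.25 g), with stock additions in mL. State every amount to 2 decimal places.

Target volume = 245 mL = 0.245 L.
magnesium chloride: V = C2·V2/C1 = 6.38 mM × 245 mL ÷ 1070 mM = 1.46 mL
streptomycin: V = C2·V2/C1 = 87.1 µg/mL × 245 mL ÷ 100000 µg/mL = 0.21 mL
sodium succinate: 4.81 g/L × 0.245 L = 1.18 g

magnesium chloride 1.46 mL; streptomycin 0.21 mL; sodium succinate 1.18 g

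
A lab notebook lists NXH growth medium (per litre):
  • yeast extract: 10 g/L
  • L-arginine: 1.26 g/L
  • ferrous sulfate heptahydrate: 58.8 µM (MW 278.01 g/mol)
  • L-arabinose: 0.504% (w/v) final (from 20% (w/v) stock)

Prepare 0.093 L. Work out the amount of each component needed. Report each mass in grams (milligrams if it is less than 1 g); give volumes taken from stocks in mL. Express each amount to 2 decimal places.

Scale factor relative to 1 L: 0.093.
yeast extract: 10 g/L × 0.093 L = 0.93 g = 930.00 mg
L-arginine: 1.26 g/L × 0.093 L = 0.11718 g = 117.18 mg
ferrous sulfate heptahydrate: 58.8 µmol/L × 278.01 g/mol × 0.093 L ÷ 1000 = 1.52 mg
L-arabinose: C1V1 = C2V2 → 0.504% ÷ 20% × 93 mL = 2.34 mL

yeast extract 930.00 mg; L-arginine 117.18 mg; ferrous sulfate heptahydrate 1.52 mg; L-arabinose 2.34 mL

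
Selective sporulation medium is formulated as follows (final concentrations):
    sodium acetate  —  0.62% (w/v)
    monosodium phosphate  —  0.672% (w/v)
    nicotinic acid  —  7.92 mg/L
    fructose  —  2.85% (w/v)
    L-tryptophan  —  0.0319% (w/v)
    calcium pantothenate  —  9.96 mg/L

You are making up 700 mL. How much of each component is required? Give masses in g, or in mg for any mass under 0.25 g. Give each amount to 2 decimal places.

Target volume = 700 mL = 0.7 L.
sodium acetate: 0.62% w/v = 6.2 g/L → 6.2 × 0.7 L = 4.34 g
monosodium phosphate: 0.672 g per 100 mL × 700 mL ÷ 100 = 4.70 g
nicotinic acid: 7.92 mg/L × 0.7 L = 5.54 mg
fructose: 2.85% w/v = 28.5 g/L → 28.5 × 0.7 L = 19.95 g
L-tryptophan: 0.0319% w/v = 0.319 g/L → 0.319 × 0.7 L = 0.2233 g = 223.30 mg
calcium pantothenate: 9.96 mg/L × 0.7 L = 6.97 mg

sodium acetate 4.34 g; monosodium phosphate 4.70 g; nicotinic acid 5.54 mg; fructose 19.95 g; L-tryptophan 223.30 mg; calcium pantothenate 6.97 mg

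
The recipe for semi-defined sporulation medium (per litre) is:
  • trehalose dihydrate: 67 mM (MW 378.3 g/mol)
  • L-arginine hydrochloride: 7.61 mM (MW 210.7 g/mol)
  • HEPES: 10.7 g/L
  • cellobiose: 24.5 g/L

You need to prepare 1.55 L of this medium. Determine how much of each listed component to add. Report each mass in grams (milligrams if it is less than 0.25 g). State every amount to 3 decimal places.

trehalose dihydrate 39.286 g; L-arginine hydrochloride 2.485 g; HEPES 16.585 g; cellobiose 37.975 g

Working volume: 1.55 L.
trehalose dihydrate: 67 mmol/L × 378.3 g/mol × 1.55 L ÷ 1000 = 39.286 g
L-arginine hydrochloride: 7.61 mmol/L × 210.7 g/mol × 1.55 L ÷ 1000 = 2.485 g
HEPES: 10.7 g/L × 1.55 L = 16.585 g
cellobiose: 24.5 g/L × 1.55 L = 37.975 g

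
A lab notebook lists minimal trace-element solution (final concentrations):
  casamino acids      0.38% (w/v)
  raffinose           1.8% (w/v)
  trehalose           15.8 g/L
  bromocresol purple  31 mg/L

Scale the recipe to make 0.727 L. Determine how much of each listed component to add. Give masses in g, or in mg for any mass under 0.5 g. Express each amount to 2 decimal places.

casamino acids 2.76 g; raffinose 13.09 g; trehalose 11.49 g; bromocresol purple 22.54 mg

Working volume: 0.727 L.
casamino acids: 0.38 g per 100 mL × 727 mL ÷ 100 = 2.76 g
raffinose: 1.8 g per 100 mL × 727 mL ÷ 100 = 13.09 g
trehalose: 15.8 g/L × 0.727 L = 11.49 g
bromocresol purple: 31 mg/L × 0.727 L = 22.54 mg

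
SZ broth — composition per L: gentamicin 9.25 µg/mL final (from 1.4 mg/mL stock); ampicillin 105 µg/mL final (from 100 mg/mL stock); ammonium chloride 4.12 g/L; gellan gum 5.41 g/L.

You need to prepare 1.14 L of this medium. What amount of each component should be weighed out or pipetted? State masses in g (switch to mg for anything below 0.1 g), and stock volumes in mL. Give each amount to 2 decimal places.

gentamicin 7.53 mL; ampicillin 1.20 mL; ammonium chloride 4.70 g; gellan gum 6.17 g

Scale factor relative to 1 L: 1.14.
gentamicin: dilute stock: 9.25 µg/mL × 1140 mL ÷ 1400 µg/mL = 7.53 mL
ampicillin: dilute stock: 105 µg/mL × 1140 mL ÷ 100000 µg/mL = 1.20 mL
ammonium chloride: 4.12 g/L × 1.14 L = 4.70 g
gellan gum: 5.41 g/L × 1.14 L = 6.17 g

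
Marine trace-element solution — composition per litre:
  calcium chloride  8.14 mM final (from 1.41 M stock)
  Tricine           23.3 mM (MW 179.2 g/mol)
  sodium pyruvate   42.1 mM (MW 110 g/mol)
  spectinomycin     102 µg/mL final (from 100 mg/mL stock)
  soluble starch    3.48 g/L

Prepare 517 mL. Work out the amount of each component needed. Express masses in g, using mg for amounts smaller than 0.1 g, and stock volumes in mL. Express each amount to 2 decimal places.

calcium chloride 2.98 mL; Tricine 2.16 g; sodium pyruvate 2.39 g; spectinomycin 0.53 mL; soluble starch 1.80 g

Working volume: 517 mL = 0.517 L.
calcium chloride: C1V1 = C2V2 → 8.14 mM × 517 mL ÷ 1410 mM = 2.98 mL
Tricine: 23.3 mmol/L × 179.2 g/mol × 0.517 L ÷ 1000 = 2.16 g
sodium pyruvate: 42.1 mmol/L × 110 g/mol × 0.517 L ÷ 1000 = 2.39 g
spectinomycin: V = C2·V2/C1 = 102 µg/mL × 517 mL ÷ 100000 µg/mL = 0.53 mL
soluble starch: 3.48 g/L × 0.517 L = 1.80 g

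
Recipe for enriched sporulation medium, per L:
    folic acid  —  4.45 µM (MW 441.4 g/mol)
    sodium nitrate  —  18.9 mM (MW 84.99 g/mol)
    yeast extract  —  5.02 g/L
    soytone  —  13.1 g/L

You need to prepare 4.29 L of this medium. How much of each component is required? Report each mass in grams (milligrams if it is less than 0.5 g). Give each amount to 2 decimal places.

folic acid 8.43 mg; sodium nitrate 6.89 g; yeast extract 21.54 g; soytone 56.20 g

Working volume: 4.29 L.
folic acid: 4.45 µmol/L × 441.4 g/mol × 4.29 L ÷ 1000 = 8.43 mg
sodium nitrate: 18.9 mmol/L × 84.99 g/mol × 4.29 L ÷ 1000 = 6.89 g
yeast extract: 5.02 g/L × 4.29 L = 21.54 g
soytone: 13.1 g/L × 4.29 L = 56.20 g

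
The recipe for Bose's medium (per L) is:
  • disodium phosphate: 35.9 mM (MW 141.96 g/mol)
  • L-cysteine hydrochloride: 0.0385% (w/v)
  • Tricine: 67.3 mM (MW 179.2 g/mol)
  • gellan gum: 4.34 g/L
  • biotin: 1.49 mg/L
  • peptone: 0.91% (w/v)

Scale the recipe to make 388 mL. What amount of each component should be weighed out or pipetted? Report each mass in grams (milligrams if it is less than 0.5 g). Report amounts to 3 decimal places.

disodium phosphate 1.977 g; L-cysteine hydrochloride 149.380 mg; Tricine 4.679 g; gellan gum 1.684 g; biotin 0.578 mg; peptone 3.531 g

Scale factor relative to 1 L: 0.388.
disodium phosphate: 35.9 mmol/L × 141.96 g/mol × 0.388 L ÷ 1000 = 1.977 g
L-cysteine hydrochloride: 0.0385 g per 100 mL × 388 mL ÷ 100 = 0.14938 g = 149.380 mg
Tricine: 67.3 mmol/L × 179.2 g/mol × 0.388 L ÷ 1000 = 4.679 g
gellan gum: 4.34 g/L × 0.388 L = 1.684 g
biotin: 1.49 mg/L × 0.388 L = 0.578 mg
peptone: 0.91% w/v = 9.1 g/L → 9.1 × 0.388 L = 3.531 g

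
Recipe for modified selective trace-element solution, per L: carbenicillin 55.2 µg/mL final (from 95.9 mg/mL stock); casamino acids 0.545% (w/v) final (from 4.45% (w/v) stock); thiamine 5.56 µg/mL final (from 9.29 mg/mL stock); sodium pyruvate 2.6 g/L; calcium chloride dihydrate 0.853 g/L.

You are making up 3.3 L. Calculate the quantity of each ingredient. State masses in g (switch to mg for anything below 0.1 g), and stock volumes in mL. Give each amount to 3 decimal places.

carbenicillin 1.899 mL; casamino acids 404.157 mL; thiamine 1.975 mL; sodium pyruvate 8.580 g; calcium chloride dihydrate 2.815 g

Scale factor relative to 1 L: 3.3.
carbenicillin: C1V1 = C2V2 → 55.2 µg/mL × 3300 mL ÷ 95900 µg/mL = 1.899 mL
casamino acids: C1V1 = C2V2 → 0.545% ÷ 4.45% × 3300 mL = 404.157 mL
thiamine: dilute stock: 5.56 µg/mL × 3300 mL ÷ 9290 µg/mL = 1.975 mL
sodium pyruvate: 2.6 g/L × 3.3 L = 8.580 g
calcium chloride dihydrate: 0.853 g/L × 3.3 L = 2.815 g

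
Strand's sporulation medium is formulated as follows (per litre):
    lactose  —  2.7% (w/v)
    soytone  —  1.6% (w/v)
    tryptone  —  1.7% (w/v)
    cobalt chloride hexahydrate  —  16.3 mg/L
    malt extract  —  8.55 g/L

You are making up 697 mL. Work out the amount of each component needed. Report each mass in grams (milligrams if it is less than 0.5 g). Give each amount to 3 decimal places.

Working volume: 697 mL = 0.697 L.
lactose: 2.7% w/v = 27 g/L → 27 × 0.697 L = 18.819 g
soytone: 1.6% w/v = 16 g/L → 16 × 0.697 L = 11.152 g
tryptone: 1.7 g per 100 mL × 697 mL ÷ 100 = 11.849 g
cobalt chloride hexahydrate: 16.3 mg/L × 0.697 L = 11.361 mg
malt extract: 8.55 g/L × 0.697 L = 5.959 g

lactose 18.819 g; soytone 11.152 g; tryptone 11.849 g; cobalt chloride hexahydrate 11.361 mg; malt extract 5.959 g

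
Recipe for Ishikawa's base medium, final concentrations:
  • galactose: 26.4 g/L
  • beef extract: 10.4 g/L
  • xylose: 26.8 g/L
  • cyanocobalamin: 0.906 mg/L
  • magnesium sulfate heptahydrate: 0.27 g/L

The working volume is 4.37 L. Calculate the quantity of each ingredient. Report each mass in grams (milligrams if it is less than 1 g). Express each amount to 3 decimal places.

Working volume: 4.37 L.
galactose: 26.4 g/L × 4.37 L = 115.368 g
beef extract: 10.4 g/L × 4.37 L = 45.448 g
xylose: 26.8 g/L × 4.37 L = 117.116 g
cyanocobalamin: 0.906 mg/L × 4.37 L = 3.959 mg
magnesium sulfate heptahydrate: 0.27 g/L × 4.37 L = 1.180 g

galactose 115.368 g; beef extract 45.448 g; xylose 117.116 g; cyanocobalamin 3.959 mg; magnesium sulfate heptahydrate 1.180 g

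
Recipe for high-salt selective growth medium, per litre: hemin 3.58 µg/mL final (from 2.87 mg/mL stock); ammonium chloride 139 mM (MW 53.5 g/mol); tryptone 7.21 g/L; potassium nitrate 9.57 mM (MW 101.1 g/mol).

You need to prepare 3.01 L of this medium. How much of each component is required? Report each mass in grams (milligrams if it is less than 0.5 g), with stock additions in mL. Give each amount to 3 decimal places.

hemin 3.755 mL; ammonium chloride 22.384 g; tryptone 21.702 g; potassium nitrate 2.912 g

Working volume: 3.01 L.
hemin: C1V1 = C2V2 → 3.58 µg/mL × 3010 mL ÷ 2870 µg/mL = 3.755 mL
ammonium chloride: 139 mmol/L × 53.5 g/mol × 3.01 L ÷ 1000 = 22.384 g
tryptone: 7.21 g/L × 3.01 L = 21.702 g
potassium nitrate: 9.57 mmol/L × 101.1 g/mol × 3.01 L ÷ 1000 = 2.912 g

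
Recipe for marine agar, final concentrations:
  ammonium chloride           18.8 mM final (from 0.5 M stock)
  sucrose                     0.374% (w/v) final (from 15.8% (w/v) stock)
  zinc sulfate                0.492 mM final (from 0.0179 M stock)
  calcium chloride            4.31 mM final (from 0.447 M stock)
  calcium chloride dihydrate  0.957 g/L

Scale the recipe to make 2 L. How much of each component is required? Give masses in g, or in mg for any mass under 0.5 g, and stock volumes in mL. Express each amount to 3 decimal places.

ammonium chloride 75.200 mL; sucrose 47.342 mL; zinc sulfate 54.972 mL; calcium chloride 19.284 mL; calcium chloride dihydrate 1.914 g

Scale factor relative to 1 L: 2.
ammonium chloride: V = C2·V2/C1 = 18.8 mM × 2000 mL ÷ 500 mM = 75.200 mL
sucrose: C1V1 = C2V2 → 0.374% ÷ 15.8% × 2000 mL = 47.342 mL
zinc sulfate: dilute stock: 0.492 mM × 2000 mL ÷ 17.9 mM = 54.972 mL
calcium chloride: dilute stock: 4.31 mM × 2000 mL ÷ 447 mM = 19.284 mL
calcium chloride dihydrate: 0.957 g/L × 2 L = 1.914 g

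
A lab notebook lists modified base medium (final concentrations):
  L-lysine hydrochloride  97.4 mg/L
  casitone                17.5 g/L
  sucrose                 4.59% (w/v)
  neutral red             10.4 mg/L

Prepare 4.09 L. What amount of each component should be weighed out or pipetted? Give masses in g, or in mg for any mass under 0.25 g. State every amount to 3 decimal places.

Working volume: 4.09 L.
L-lysine hydrochloride: 97.4 mg/L × 4.09 L = 398.366 mg = 0.398 g
casitone: 17.5 g/L × 4.09 L = 71.575 g
sucrose: 4.59 g per 100 mL × 4090 mL ÷ 100 = 187.731 g
neutral red: 10.4 mg/L × 4.09 L = 42.536 mg

L-lysine hydrochloride 0.398 g; casitone 71.575 g; sucrose 187.731 g; neutral red 42.536 mg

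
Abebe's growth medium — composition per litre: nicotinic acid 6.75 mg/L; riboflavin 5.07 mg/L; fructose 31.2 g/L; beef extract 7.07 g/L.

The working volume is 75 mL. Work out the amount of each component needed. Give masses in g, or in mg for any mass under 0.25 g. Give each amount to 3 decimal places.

nicotinic acid 0.506 mg; riboflavin 0.380 mg; fructose 2.340 g; beef extract 0.530 g

Working volume: 75 mL = 0.075 L.
nicotinic acid: 6.75 mg/L × 0.075 L = 0.506 mg
riboflavin: 5.07 mg/L × 0.075 L = 0.380 mg
fructose: 31.2 g/L × 0.075 L = 2.340 g
beef extract: 7.07 g/L × 0.075 L = 0.530 g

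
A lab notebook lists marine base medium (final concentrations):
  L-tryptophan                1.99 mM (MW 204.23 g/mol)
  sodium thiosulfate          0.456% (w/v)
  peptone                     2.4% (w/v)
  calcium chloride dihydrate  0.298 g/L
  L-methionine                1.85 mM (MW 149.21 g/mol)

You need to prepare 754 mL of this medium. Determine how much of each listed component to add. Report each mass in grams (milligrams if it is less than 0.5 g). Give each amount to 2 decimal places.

L-tryptophan 306.44 mg; sodium thiosulfate 3.44 g; peptone 18.10 g; calcium chloride dihydrate 224.69 mg; L-methionine 208.13 mg

Scale factor relative to 1 L: 0.754.
L-tryptophan: 1.99 mmol/L × 204.23 mg/mmol × 0.754 L = 306.44 mg
sodium thiosulfate: 0.456 g per 100 mL × 754 mL ÷ 100 = 3.44 g
peptone: 2.4% w/v = 24 g/L → 24 × 0.754 L = 18.10 g
calcium chloride dihydrate: 0.298 g/L × 0.754 L = 0.224692 g = 224.69 mg
L-methionine: 1.85 mmol/L × 149.21 mg/mmol × 0.754 L = 208.13 mg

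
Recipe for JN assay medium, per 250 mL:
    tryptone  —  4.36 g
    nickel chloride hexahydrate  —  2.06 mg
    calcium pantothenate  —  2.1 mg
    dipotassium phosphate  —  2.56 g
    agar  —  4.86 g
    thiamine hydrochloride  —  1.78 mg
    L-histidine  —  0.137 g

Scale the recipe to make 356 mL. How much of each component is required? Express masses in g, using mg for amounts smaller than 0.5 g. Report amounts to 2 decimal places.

Scale factor = 356 mL / 250 mL = 1.424.
tryptone: 4.36 g × (356 mL / 250 mL) = 6.21 g
nickel chloride hexahydrate: 2.06 mg × (356 mL / 250 mL) = 2.93 mg
calcium pantothenate: 2.1 mg × (356 mL / 250 mL) = 2.99 mg
dipotassium phosphate: 2.56 g × (356 mL / 250 mL) = 3.65 g
agar: 4.86 g × (356 mL / 250 mL) = 6.92 g
thiamine hydrochloride: 1.78 mg × (356 mL / 250 mL) = 2.53 mg
L-histidine: 0.137 g × (356 mL / 250 mL) = 0.195088 g = 195.09 mg

tryptone 6.21 g; nickel chloride hexahydrate 2.93 mg; calcium pantothenate 2.99 mg; dipotassium phosphate 3.65 g; agar 6.92 g; thiamine hydrochloride 2.53 mg; L-histidine 195.09 mg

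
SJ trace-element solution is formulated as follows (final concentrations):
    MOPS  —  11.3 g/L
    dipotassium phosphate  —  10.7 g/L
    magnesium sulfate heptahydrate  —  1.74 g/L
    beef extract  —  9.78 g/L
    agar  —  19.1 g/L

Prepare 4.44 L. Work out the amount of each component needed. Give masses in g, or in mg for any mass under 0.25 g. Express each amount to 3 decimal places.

MOPS 50.172 g; dipotassium phosphate 47.508 g; magnesium sulfate heptahydrate 7.726 g; beef extract 43.423 g; agar 84.804 g

Working volume: 4.44 L.
MOPS: 11.3 g/L × 4.44 L = 50.172 g
dipotassium phosphate: 10.7 g/L × 4.44 L = 47.508 g
magnesium sulfate heptahydrate: 1.74 g/L × 4.44 L = 7.726 g
beef extract: 9.78 g/L × 4.44 L = 43.423 g
agar: 19.1 g/L × 4.44 L = 84.804 g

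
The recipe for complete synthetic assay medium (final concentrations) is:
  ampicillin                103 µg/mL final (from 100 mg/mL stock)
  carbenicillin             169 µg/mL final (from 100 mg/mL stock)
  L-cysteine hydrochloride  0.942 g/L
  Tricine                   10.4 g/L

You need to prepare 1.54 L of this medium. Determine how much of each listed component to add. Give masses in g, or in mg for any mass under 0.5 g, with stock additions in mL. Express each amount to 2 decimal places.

Working volume: 1.54 L.
ampicillin: dilute stock: 103 µg/mL × 1540 mL ÷ 100000 µg/mL = 1.59 mL
carbenicillin: C1V1 = C2V2 → 169 µg/mL × 1540 mL ÷ 100000 µg/mL = 2.60 mL
L-cysteine hydrochloride: 0.942 g/L × 1.54 L = 1.45 g
Tricine: 10.4 g/L × 1.54 L = 16.02 g

ampicillin 1.59 mL; carbenicillin 2.60 mL; L-cysteine hydrochloride 1.45 g; Tricine 16.02 g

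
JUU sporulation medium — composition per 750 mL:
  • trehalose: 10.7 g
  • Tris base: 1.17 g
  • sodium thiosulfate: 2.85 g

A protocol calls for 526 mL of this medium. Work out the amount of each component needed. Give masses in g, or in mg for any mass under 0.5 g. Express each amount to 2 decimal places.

Ratio of target to recipe volume: 526 / 750 = 0.701333.
trehalose: 10.7 g × (526 mL / 750 mL) = 7.50 g
Tris base: 1.17 g × (526 mL / 750 mL) = 0.82 g
sodium thiosulfate: 2.85 g × (526 mL / 750 mL) = 2.00 g

trehalose 7.50 g; Tris base 0.82 g; sodium thiosulfate 2.00 g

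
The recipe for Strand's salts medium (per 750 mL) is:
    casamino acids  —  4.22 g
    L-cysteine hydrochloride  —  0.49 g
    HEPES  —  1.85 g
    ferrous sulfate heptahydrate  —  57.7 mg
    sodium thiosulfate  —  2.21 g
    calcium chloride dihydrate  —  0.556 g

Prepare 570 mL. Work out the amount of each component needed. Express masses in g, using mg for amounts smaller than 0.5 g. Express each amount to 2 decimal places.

casamino acids 3.21 g; L-cysteine hydrochloride 372.40 mg; HEPES 1.41 g; ferrous sulfate heptahydrate 43.85 mg; sodium thiosulfate 1.68 g; calcium chloride dihydrate 422.56 mg

Scale factor = 570 mL / 750 mL = 0.76.
casamino acids: 4.22 g × (570 mL / 750 mL) = 3.21 g
L-cysteine hydrochloride: 0.49 g × (570 mL / 750 mL) = 0.3724 g = 372.40 mg
HEPES: 1.85 g × (570 mL / 750 mL) = 1.41 g
ferrous sulfate heptahydrate: 57.7 mg × (570 mL / 750 mL) = 43.85 mg
sodium thiosulfate: 2.21 g × (570 mL / 750 mL) = 1.68 g
calcium chloride dihydrate: 0.556 g × (570 mL / 750 mL) = 0.42256 g = 422.56 mg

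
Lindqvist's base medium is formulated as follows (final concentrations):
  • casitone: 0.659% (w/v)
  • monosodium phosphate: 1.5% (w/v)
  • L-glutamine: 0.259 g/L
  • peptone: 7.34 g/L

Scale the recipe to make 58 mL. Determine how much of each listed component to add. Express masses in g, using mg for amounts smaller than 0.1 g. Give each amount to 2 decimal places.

Scale factor relative to 1 L: 0.058.
casitone: 0.659 g per 100 mL × 58 mL ÷ 100 = 0.38 g
monosodium phosphate: 1.5% w/v = 15 g/L → 15 × 0.058 L = 0.87 g
L-glutamine: 0.259 g/L × 0.058 L = 0.015022 g = 15.02 mg
peptone: 7.34 g/L × 0.058 L = 0.43 g

casitone 0.38 g; monosodium phosphate 0.87 g; L-glutamine 15.02 mg; peptone 0.43 g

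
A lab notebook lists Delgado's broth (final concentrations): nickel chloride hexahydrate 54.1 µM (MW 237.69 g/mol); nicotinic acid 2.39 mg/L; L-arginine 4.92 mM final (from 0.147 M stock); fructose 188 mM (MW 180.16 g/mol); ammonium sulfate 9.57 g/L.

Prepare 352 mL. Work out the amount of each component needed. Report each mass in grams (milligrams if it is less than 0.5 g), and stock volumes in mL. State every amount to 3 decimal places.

nickel chloride hexahydrate 4.526 mg; nicotinic acid 0.841 mg; L-arginine 11.781 mL; fructose 11.922 g; ammonium sulfate 3.369 g

Working volume: 352 mL = 0.352 L.
nickel chloride hexahydrate: 54.1 µmol/L × 237.69 g/mol × 0.352 L ÷ 1000 = 4.526 mg
nicotinic acid: 2.39 mg/L × 0.352 L = 0.841 mg
L-arginine: V = C2·V2/C1 = 4.92 mM × 352 mL ÷ 147 mM = 11.781 mL
fructose: 188 mmol/L × 180.16 g/mol × 0.352 L ÷ 1000 = 11.922 g
ammonium sulfate: 9.57 g/L × 0.352 L = 3.369 g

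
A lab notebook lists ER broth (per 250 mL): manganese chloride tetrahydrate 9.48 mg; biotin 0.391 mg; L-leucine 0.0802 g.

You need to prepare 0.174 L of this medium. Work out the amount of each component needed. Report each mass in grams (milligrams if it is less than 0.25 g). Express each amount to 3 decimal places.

Ratio of target to recipe volume: 174 / 250 = 0.696.
manganese chloride tetrahydrate: 9.48 mg × (174 mL / 250 mL) = 6.598 mg
biotin: 0.391 mg × (174 mL / 250 mL) = 0.272 mg
L-leucine: 0.0802 g × (174 mL / 250 mL) = 0.0558192 g = 55.819 mg

manganese chloride tetrahydrate 6.598 mg; biotin 0.272 mg; L-leucine 55.819 mg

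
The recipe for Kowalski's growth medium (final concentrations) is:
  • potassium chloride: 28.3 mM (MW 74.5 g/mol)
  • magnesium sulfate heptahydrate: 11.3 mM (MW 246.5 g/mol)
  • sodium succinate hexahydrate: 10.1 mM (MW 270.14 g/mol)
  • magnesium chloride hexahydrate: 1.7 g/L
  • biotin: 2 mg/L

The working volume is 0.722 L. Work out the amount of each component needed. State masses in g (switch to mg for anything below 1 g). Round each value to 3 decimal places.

potassium chloride 1.522 g; magnesium sulfate heptahydrate 2.011 g; sodium succinate hexahydrate 1.970 g; magnesium chloride hexahydrate 1.227 g; biotin 1.444 mg

Scale factor relative to 1 L: 0.722.
potassium chloride: 28.3 mmol/L × 74.5 g/mol × 0.722 L ÷ 1000 = 1.522 g
magnesium sulfate heptahydrate: 11.3 mmol/L × 246.5 g/mol × 0.722 L ÷ 1000 = 2.011 g
sodium succinate hexahydrate: 10.1 mmol/L × 270.14 g/mol × 0.722 L ÷ 1000 = 1.970 g
magnesium chloride hexahydrate: 1.7 g/L × 0.722 L = 1.227 g
biotin: 2 mg/L × 0.722 L = 1.444 mg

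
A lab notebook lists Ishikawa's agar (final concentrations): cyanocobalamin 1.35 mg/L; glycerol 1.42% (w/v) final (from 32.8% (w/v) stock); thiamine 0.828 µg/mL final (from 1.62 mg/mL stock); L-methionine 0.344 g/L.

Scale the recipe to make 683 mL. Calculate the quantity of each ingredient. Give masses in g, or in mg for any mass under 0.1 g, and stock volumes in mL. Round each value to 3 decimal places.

cyanocobalamin 0.922 mg; glycerol 29.569 mL; thiamine 0.349 mL; L-methionine 0.235 g

Working volume: 683 mL = 0.683 L.
cyanocobalamin: 1.35 mg/L × 0.683 L = 0.922 mg
glycerol: V = C2·V2/C1 = 1.42% ÷ 32.8% × 683 mL = 29.569 mL
thiamine: C1V1 = C2V2 → 0.828 µg/mL × 683 mL ÷ 1620 µg/mL = 0.349 mL
L-methionine: 0.344 g/L × 0.683 L = 0.235 g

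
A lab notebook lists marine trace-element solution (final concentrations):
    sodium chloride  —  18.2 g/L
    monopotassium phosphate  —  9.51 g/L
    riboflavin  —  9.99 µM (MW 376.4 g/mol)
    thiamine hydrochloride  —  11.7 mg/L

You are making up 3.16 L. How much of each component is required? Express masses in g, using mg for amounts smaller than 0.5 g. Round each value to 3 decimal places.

sodium chloride 57.512 g; monopotassium phosphate 30.052 g; riboflavin 11.882 mg; thiamine hydrochloride 36.972 mg

Working volume: 3.16 L.
sodium chloride: 18.2 g/L × 3.16 L = 57.512 g
monopotassium phosphate: 9.51 g/L × 3.16 L = 30.052 g
riboflavin: 9.99 µmol/L × 376.4 g/mol × 3.16 L ÷ 1000 = 11.882 mg
thiamine hydrochloride: 11.7 mg/L × 3.16 L = 36.972 mg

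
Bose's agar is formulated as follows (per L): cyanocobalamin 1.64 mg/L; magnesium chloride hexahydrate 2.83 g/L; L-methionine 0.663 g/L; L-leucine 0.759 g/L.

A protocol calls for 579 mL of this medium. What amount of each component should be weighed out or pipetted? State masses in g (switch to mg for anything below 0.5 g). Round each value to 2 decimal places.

Working volume: 579 mL = 0.579 L.
cyanocobalamin: 1.64 mg/L × 0.579 L = 0.95 mg
magnesium chloride hexahydrate: 2.83 g/L × 0.579 L = 1.64 g
L-methionine: 0.663 g/L × 0.579 L = 0.383877 g = 383.88 mg
L-leucine: 0.759 g/L × 0.579 L = 0.439461 g = 439.46 mg

cyanocobalamin 0.95 mg; magnesium chloride hexahydrate 1.64 g; L-methionine 383.88 mg; L-leucine 439.46 mg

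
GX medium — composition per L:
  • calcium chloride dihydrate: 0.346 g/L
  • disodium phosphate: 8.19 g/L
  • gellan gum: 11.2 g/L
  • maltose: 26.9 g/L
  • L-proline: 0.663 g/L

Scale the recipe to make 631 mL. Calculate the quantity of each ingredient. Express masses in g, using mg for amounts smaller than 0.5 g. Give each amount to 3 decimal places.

calcium chloride dihydrate 218.326 mg; disodium phosphate 5.168 g; gellan gum 7.067 g; maltose 16.974 g; L-proline 418.353 mg

Working volume: 631 mL = 0.631 L.
calcium chloride dihydrate: 0.346 g/L × 0.631 L = 0.218326 g = 218.326 mg
disodium phosphate: 8.19 g/L × 0.631 L = 5.168 g
gellan gum: 11.2 g/L × 0.631 L = 7.067 g
maltose: 26.9 g/L × 0.631 L = 16.974 g
L-proline: 0.663 g/L × 0.631 L = 0.418353 g = 418.353 mg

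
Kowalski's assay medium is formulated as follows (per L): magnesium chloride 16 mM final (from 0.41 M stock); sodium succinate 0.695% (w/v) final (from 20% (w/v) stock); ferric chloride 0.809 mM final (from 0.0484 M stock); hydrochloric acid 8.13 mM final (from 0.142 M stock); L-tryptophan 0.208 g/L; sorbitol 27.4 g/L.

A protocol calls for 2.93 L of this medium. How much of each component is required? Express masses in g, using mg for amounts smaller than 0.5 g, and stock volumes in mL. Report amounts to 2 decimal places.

magnesium chloride 114.34 mL; sodium succinate 101.82 mL; ferric chloride 48.97 mL; hydrochloric acid 167.75 mL; L-tryptophan 0.61 g; sorbitol 80.28 g

Working volume: 2.93 L.
magnesium chloride: dilute stock: 16 mM × 2930 mL ÷ 410 mM = 114.34 mL
sodium succinate: C1V1 = C2V2 → 0.695% ÷ 20% × 2930 mL = 101.82 mL
ferric chloride: V = C2·V2/C1 = 0.809 mM × 2930 mL ÷ 48.4 mM = 48.97 mL
hydrochloric acid: V = C2·V2/C1 = 8.13 mM × 2930 mL ÷ 142 mM = 167.75 mL
L-tryptophan: 0.208 g/L × 2.93 L = 0.61 g
sorbitol: 27.4 g/L × 2.93 L = 80.28 g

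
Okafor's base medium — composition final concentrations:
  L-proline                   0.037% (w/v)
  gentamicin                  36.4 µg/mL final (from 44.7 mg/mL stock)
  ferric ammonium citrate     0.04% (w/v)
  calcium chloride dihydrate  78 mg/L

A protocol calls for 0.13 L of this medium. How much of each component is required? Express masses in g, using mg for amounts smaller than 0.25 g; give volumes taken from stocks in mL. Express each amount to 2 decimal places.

L-proline 48.10 mg; gentamicin 0.11 mL; ferric ammonium citrate 52.00 mg; calcium chloride dihydrate 10.14 mg

Working volume: 0.13 L.
L-proline: 0.037% w/v = 0.37 g/L → 0.37 × 0.13 L = 0.0481 g = 48.10 mg
gentamicin: C1V1 = C2V2 → 36.4 µg/mL × 130 mL ÷ 44700 µg/mL = 0.11 mL
ferric ammonium citrate: 0.04% w/v = 0.4 g/L → 0.4 × 0.13 L = 0.052 g = 52.00 mg
calcium chloride dihydrate: 78 mg/L × 0.13 L = 10.14 mg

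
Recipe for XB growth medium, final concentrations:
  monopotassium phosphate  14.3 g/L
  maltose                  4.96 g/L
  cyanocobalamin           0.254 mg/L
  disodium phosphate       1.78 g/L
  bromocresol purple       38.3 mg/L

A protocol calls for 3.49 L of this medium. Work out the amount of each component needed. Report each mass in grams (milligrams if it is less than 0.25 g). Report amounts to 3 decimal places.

monopotassium phosphate 49.907 g; maltose 17.310 g; cyanocobalamin 0.886 mg; disodium phosphate 6.212 g; bromocresol purple 133.667 mg

Working volume: 3.49 L.
monopotassium phosphate: 14.3 g/L × 3.49 L = 49.907 g
maltose: 4.96 g/L × 3.49 L = 17.310 g
cyanocobalamin: 0.254 mg/L × 3.49 L = 0.886 mg
disodium phosphate: 1.78 g/L × 3.49 L = 6.212 g
bromocresol purple: 38.3 mg/L × 3.49 L = 133.667 mg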